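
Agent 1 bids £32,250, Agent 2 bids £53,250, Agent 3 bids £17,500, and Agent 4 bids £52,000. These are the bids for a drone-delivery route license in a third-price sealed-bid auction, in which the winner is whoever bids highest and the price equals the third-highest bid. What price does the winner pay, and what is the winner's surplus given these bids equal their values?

Bids in descending order: Agent 2 £53,250 > Agent 4 £52,000 > Agent 1 £32,250 > Agent 3 £17,500.
Agent 2 is the highest bidder, so Agent 2 wins.
Under the third-price rule, the price is the third-highest bid: £32,250.
Surplus = £53,250 − £32,250 = £21,000.

Price £32,250; surplus £21,000.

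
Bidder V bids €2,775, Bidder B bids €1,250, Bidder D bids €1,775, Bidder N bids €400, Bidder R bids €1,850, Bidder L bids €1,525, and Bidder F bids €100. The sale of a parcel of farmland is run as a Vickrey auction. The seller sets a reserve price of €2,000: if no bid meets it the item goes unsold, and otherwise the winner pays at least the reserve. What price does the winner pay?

Price paid: €2,000.

Ranking the bids: Bidder V €2,775, then Bidder R €1,850, then Bidder D €1,775, then Bidder L €1,525, then Bidder B €1,250, then Bidder N €400, then Bidder F €100.
Bidder V has the highest bid, so Bidder V wins.
The second-highest bid is €1,850, but the reserve €2,000 is higher, so the price is the reserve.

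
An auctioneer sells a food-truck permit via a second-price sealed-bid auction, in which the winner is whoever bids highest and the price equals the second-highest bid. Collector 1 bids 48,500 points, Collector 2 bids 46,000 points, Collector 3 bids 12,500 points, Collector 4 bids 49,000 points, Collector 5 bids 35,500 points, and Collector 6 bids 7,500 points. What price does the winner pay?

Sorted high to low: Collector 4 49,000 points > Collector 1 48,500 points > Collector 2 46,000 points > Collector 5 35,500 points > Collector 3 12,500 points > Collector 6 7,500 points.
Collector 4 is the highest bidder, so Collector 4 wins.
Under the second-price rule, the price is the second-highest bid: 48,500 points.

Price paid: 48,500 points.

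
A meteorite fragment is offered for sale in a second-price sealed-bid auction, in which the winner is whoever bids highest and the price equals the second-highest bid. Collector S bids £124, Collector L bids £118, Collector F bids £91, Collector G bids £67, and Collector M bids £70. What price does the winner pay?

Price paid: £118.

Ranking the bids: Collector S £124 > Collector L £118 > Collector F £91 > Collector M £70 > Collector G £67.
Collector S is the highest bidder, so Collector S wins.
Under the second-price rule, the price is the second-highest bid: £118.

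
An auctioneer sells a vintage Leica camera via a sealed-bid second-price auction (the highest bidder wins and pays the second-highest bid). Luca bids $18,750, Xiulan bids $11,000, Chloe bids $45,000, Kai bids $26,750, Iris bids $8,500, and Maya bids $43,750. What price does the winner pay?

Ranking the bids: Chloe $45,000; Maya $43,750; Kai $26,750; Luca $18,750; Xiulan $11,000; Iris $8,500.
Chloe is the highest bidder, so Chloe wins.
Under the second-price rule, the price is the second-highest bid: $43,750.

Price paid: $43,750.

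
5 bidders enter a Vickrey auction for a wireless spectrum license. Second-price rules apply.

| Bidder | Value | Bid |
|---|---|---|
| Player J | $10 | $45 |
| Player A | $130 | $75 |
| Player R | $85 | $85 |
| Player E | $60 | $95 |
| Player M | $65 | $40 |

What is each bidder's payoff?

Ordered from highest: Player E $95; Player R $85; Player A $75; Player J $45; Player M $40.
Player E has the top bid and wins; the price is the second-highest bid, $85.
Player E's payoff = $60 − $85 = -$25. All other bidders lose, so their payoff is 0.

Payoffs: Player J $0, Player A $0, Player R $0, Player E -$25, Player M $0.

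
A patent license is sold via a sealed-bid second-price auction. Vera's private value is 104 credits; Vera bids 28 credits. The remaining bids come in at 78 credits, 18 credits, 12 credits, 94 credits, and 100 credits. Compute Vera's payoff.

Highest competing bid: 100 credits.
Vera's bid 28 credits is not the highest, so Vera loses, pays nothing, and earns zero payoff.

Payoff = 0 credits.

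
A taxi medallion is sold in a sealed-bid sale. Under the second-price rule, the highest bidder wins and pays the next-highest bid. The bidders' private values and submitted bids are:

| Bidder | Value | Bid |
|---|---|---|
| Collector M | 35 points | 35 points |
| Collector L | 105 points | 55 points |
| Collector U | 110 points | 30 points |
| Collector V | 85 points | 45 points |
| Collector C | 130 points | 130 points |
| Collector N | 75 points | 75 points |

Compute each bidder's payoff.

Ordered from highest: Collector C 130 points; Collector N 75 points; Collector L 55 points; Collector V 45 points; Collector M 35 points; Collector U 30 points.
Collector C has the top bid and wins; the price is the second-highest bid, 75 points.
Collector C's payoff = 130 points − 75 points = 55 points. All other bidders lose, so their payoff is 0.

Collector M 0 points, Collector L 0 points, Collector U 0 points, Collector V 0 points, Collector C 55 points, Collector N 0 points.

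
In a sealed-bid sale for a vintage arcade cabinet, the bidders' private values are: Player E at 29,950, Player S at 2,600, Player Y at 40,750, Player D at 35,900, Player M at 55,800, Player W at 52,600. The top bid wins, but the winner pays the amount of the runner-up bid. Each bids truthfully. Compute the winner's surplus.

Surplus = 3,200.

Ranking the bids: Player M 55,800 > Player W 52,600 > Player Y 40,750 > Player D 35,900 > Player E 29,950 > Player S 2,600.
Player M wins with the top bid and pays the second-highest, 52,600.
Surplus = 55,800 − 52,600 = 3,200.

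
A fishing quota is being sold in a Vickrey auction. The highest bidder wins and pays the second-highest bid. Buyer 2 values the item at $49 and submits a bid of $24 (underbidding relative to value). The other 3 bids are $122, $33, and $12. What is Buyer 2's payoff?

Payoff = $0.

Highest competing bid: $122.
Buyer 2's bid $24 is not the highest, so Buyer 2 loses, pays nothing, and earns zero payoff.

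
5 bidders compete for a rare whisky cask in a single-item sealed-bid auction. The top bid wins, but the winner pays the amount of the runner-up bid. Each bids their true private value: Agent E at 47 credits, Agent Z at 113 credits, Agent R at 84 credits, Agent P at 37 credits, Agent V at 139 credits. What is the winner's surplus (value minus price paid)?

Bids in descending order: Agent V 139 credits > Agent Z 113 credits > Agent R 84 credits > Agent E 47 credits > Agent P 37 credits.
Agent V wins with the top bid and pays the second-highest, 113 credits.
Surplus = 139 credits − 113 credits = 26 credits.

26 credits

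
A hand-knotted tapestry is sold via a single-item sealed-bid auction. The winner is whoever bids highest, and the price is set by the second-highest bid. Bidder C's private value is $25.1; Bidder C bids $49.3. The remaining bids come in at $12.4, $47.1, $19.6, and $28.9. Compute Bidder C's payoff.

Highest competing bid: $47.1.
Bidder C's bid $49.3 is the highest overall, so Bidder C wins and pays the second-highest bid, $47.1.
Payoff = value − price = $25.1 − $47.1 = -$22.0.
Overbidding won the item at a price above value — truthful bidding would have avoided this loss.

Bidder C's payoff: -$22.0.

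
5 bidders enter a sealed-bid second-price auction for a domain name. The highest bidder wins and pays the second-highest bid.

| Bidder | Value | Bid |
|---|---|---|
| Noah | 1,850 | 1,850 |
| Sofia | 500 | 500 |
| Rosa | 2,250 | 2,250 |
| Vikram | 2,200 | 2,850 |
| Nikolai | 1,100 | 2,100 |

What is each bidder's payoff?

Bids in descending order: Vikram 2,850, then Rosa 2,250, then Nikolai 2,100, then Noah 1,850, then Sofia 500.
Vikram has the top bid and wins; the price is the second-highest bid, 2,250.
Vikram's payoff = 2,200 − 2,250 = -50. All other bidders lose, so their payoff is 0.

Payoffs: Noah 0, Sofia 0, Rosa 0, Vikram -50, Nikolai 0.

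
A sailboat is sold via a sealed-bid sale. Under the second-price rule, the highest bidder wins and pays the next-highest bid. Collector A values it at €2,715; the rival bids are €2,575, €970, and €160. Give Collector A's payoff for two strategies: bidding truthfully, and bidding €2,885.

The highest competing bid is €2,575.
Bidding truthfully at €2,715: Collector A has the top bid, wins, and pays the second-highest bid €2,575. Payoff = €2,715 − €2,575 = €140.
Bidding €2,885: Collector A has the top bid, wins, and pays the second-highest bid €2,575. Payoff = €2,715 − €2,575 = €140.
The bid only affects whether you win, not the price — here both bids land on the same side of the top rival bid, so the deviation is payoff-neutral.

Truthful: €140; alternative: €140.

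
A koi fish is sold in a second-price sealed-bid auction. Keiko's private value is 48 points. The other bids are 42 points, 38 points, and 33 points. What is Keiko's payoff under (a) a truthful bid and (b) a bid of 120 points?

(a) 6 points  (b) 6 points

The highest competing bid is 42 points.
Bidding truthfully at 48 points: Keiko has the top bid, wins, and pays the second-highest bid 42 points. Payoff = 48 points − 42 points = 6 points.
Bidding 120 points: Keiko has the top bid, wins, and pays the second-highest bid 42 points. Payoff = 48 points − 42 points = 6 points.
The bid only affects whether you win, not the price — here both bids land on the same side of the top rival bid, so the deviation is payoff-neutral.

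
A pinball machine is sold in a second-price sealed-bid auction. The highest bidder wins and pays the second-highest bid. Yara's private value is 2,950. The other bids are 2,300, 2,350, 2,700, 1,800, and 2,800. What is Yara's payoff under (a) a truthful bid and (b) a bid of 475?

The highest competing bid is 2,800.
Bidding truthfully at 2,950: Yara has the top bid, wins, and pays the second-highest bid 2,800. Payoff = 2,950 − 2,800 = 150.
Bidding 475: the top bid is 2,800 (a rival), so Yara loses. Payoff = 0.
This is the dominant-strategy logic: truthful bidding weakly beats any alternative.

Truthful: 150; alternative: 0.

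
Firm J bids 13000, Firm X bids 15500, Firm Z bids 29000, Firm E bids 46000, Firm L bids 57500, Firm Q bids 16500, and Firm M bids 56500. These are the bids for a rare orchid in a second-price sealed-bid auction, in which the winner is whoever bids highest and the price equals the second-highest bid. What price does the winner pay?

Ranking the bids: Firm L 57500, then Firm M 56500, then Firm E 46000, then Firm Z 29000, then Firm Q 16500, then Firm X 15500, then Firm J 13000.
Firm L is the highest bidder, so Firm L wins.
Under the second-price rule, the price is the second-highest bid: 56500.

The winner pays 56500.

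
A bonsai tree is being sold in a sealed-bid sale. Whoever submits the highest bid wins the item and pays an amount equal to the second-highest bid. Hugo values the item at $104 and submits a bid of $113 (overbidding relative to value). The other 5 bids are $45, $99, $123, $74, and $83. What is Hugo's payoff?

Payoff = $0.

Highest competing bid: $123.
Hugo's bid $113 is not the highest, so Hugo loses, pays nothing, and earns zero payoff.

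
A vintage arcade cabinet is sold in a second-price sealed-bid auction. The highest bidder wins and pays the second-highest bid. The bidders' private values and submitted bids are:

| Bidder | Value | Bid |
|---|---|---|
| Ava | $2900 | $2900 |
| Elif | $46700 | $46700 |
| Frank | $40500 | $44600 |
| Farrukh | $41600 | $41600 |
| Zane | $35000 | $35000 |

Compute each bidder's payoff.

Payoffs: Ava $0, Elif $2100, Frank $0, Farrukh $0, Zane $0.

Bids in descending order: Elif $46700, then Frank $44600, then Farrukh $41600, then Zane $35000, then Ava $2900.
Elif has the top bid and wins; the price is the second-highest bid, $44600.
Elif's payoff = $46700 − $44600 = $2100. All other bidders lose, so their payoff is 0.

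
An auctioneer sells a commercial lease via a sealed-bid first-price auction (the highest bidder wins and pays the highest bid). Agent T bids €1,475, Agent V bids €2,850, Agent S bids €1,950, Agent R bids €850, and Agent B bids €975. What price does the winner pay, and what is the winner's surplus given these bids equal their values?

Sorted high to low: Agent V €2,850, then Agent S €1,950, then Agent T €1,475, then Agent B €975, then Agent R €850.
Agent V is the highest bidder, so Agent V wins.
Under the first-price rule, the price is the highest bid: €2,850.
Surplus = €2,850 − €2,850 = €0.

Price €2,850; surplus €0.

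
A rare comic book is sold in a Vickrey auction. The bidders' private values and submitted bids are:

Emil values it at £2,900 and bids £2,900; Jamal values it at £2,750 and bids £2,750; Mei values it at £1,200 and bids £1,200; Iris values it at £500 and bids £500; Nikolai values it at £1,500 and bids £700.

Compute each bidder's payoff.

Payoffs: Emil £150, Jamal £0, Mei £0, Iris £0, Nikolai £0.

Ranking the bids: Emil £2,900 > Jamal £2,750 > Mei £1,200 > Nikolai £700 > Iris £500.
Emil has the top bid and wins; the price is the second-highest bid, £2,750.
Emil's payoff = £2,900 − £2,750 = £150. All other bidders lose, so their payoff is 0.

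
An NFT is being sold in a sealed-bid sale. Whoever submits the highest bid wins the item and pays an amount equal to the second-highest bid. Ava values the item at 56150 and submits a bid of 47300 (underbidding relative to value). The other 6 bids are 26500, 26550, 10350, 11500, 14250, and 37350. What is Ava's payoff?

Highest competing bid: 37350.
Ava's bid 47300 is the highest overall, so Ava wins and pays the second-highest bid, 37350.
Payoff = value − price = 56150 − 37350 = 18800.

Ava's payoff: 18800.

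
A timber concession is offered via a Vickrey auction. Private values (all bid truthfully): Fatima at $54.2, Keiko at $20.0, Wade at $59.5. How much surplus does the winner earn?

$5.3

Ranking the bids: Wade $59.5; Fatima $54.2; Keiko $20.0.
Wade wins with the top bid and pays the second-highest, $54.2.
Surplus = $59.5 − $54.2 = $5.3.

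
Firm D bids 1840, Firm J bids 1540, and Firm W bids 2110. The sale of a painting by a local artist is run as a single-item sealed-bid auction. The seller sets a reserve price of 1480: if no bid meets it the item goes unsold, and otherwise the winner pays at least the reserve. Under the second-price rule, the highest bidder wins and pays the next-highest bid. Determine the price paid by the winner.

Sorted high to low: Firm W 2110, then Firm D 1840, then Firm J 1540.
Firm W has the highest bid, so Firm W wins.
The second-highest bid is 1840, which exceeds the reserve, so that sets the price.

1840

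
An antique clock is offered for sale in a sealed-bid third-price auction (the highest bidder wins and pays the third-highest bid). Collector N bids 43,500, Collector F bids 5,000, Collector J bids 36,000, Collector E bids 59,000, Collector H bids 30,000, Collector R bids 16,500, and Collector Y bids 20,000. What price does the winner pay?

Ranking the bids: Collector E 59,000 > Collector N 43,500 > Collector J 36,000 > Collector H 30,000 > Collector Y 20,000 > Collector R 16,500 > Collector F 5,000.
Collector E is the highest bidder, so Collector E wins.
Under the third-price rule, the price is the third-highest bid: 36,000.

The winner pays 36,000.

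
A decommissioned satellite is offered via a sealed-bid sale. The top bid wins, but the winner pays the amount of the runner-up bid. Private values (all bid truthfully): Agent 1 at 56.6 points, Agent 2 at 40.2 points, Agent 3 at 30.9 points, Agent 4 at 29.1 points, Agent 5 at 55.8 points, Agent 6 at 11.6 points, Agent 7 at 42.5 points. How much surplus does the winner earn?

Surplus = 0.8 points.

Sorted high to low: Agent 1 56.6 points; Agent 5 55.8 points; Agent 7 42.5 points; Agent 2 40.2 points; Agent 3 30.9 points; Agent 4 29.1 points; Agent 6 11.6 points.
Agent 1 wins with the top bid and pays the second-highest, 55.8 points.
Surplus = 56.6 points − 55.8 points = 0.8 points.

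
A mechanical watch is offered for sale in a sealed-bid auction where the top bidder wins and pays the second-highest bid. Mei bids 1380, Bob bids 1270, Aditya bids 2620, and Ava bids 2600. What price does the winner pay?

2600

Sorted high to low: Aditya 2620 > Ava 2600 > Mei 1380 > Bob 1270.
Aditya is the highest bidder, so Aditya wins.
Under the second-price rule, the price is the second-highest bid: 2600.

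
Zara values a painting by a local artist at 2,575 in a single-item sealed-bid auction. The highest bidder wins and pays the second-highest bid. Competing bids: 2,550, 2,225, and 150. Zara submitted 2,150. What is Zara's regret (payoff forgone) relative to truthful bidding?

The highest competing bid is 2,550.
Bidding truthfully at 2,575: Zara has the top bid, wins, and pays the second-highest bid 2,550. Payoff = 2,575 − 2,550 = 25.
Bidding 2,150: the top bid is 2,550 (a rival), so Zara loses. Payoff = 0.
Regret = truthful payoff − actual payoff = 25 − 0 = 25.

25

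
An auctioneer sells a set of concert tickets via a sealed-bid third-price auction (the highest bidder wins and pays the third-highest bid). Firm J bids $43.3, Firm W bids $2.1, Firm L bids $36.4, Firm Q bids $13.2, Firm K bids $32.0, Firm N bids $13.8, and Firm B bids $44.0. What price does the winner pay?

Sorted high to low: Firm B $44.0 > Firm J $43.3 > Firm L $36.4 > Firm K $32.0 > Firm N $13.8 > Firm Q $13.2 > Firm W $2.1.
Firm B is the highest bidder, so Firm B wins.
Under the third-price rule, the price is the third-highest bid: $36.4.

Price paid: $36.4.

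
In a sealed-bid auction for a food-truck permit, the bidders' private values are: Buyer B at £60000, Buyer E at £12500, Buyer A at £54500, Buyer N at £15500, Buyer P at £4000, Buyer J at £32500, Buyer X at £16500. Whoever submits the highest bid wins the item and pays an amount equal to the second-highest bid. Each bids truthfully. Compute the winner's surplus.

Ranking the bids: Buyer B £60000; Buyer A £54500; Buyer J £32500; Buyer X £16500; Buyer N £15500; Buyer E £12500; Buyer P £4000.
Buyer B wins with the top bid and pays the second-highest, £54500.
Surplus = £60000 − £54500 = £5500.

£5500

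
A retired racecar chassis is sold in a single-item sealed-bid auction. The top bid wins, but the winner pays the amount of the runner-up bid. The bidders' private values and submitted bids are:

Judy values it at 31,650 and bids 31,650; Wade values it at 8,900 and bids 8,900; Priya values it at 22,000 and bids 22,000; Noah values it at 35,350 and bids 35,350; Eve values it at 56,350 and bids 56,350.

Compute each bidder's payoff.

Ranking the bids: Eve 56,350, then Noah 35,350, then Judy 31,650, then Priya 22,000, then Wade 8,900.
Eve has the top bid and wins; the price is the second-highest bid, 35,350.
Eve's payoff = 56,350 − 35,350 = 21,000. All other bidders lose, so their payoff is 0.

Judy 0, Wade 0, Priya 0, Noah 0, Eve 21,000.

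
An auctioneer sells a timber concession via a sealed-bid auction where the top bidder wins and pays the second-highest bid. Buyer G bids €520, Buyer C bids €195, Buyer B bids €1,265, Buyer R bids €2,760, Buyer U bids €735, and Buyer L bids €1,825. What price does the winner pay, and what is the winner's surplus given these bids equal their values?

Bids in descending order: Buyer R €2,760; Buyer L €1,825; Buyer B €1,265; Buyer U €735; Buyer G €520; Buyer C €195.
Buyer R is the highest bidder, so Buyer R wins.
Under the second-price rule, the price is the second-highest bid: €1,825.
Surplus = €2,760 − €1,825 = €935.

The winner pays €1,825 for a surplus of €935.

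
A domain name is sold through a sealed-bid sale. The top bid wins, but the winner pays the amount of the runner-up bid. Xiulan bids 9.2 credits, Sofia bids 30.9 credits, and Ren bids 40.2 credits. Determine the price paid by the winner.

Ordered from highest: Ren 40.2 credits > Sofia 30.9 credits > Xiulan 9.2 credits.
Ren has the highest bid, so Ren wins.
The second-highest bid is 30.9 credits, so that is what Ren pays.

The winner pays 30.9 credits.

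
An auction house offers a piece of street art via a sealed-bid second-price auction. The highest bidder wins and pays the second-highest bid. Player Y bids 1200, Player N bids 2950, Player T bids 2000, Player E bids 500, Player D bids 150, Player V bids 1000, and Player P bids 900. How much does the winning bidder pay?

Ordered from highest: Player N 2950, then Player T 2000, then Player Y 1200, then Player V 1000, then Player P 900, then Player E 500, then Player D 150.
Player N has the highest bid, so Player N wins.
The second-highest bid is 2000, so that is what Player N pays.

Price paid: 2000.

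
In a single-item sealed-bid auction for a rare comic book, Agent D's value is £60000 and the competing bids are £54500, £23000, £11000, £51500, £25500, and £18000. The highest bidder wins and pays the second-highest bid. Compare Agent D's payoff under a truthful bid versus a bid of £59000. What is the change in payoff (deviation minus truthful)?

The highest competing bid is £54500.
Bidding truthfully at £60000: Agent D has the top bid, wins, and pays the second-highest bid £54500. Payoff = £60000 − £54500 = £5500.
Bidding £59000: Agent D has the top bid, wins, and pays the second-highest bid £54500. Payoff = £60000 − £54500 = £5500.
Change = £5500 − £5500 = £0.

£0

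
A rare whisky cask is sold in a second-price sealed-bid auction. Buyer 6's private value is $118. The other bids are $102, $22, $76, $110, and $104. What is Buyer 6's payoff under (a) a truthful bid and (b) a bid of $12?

Truthful: $8; alternative: $0.

The highest competing bid is $110.
Bidding truthfully at $118: Buyer 6 has the top bid, wins, and pays the second-highest bid $110. Payoff = $118 − $110 = $8.
Bidding $12: the top bid is $110 (a rival), so Buyer 6 loses. Payoff = $0.
This is the dominant-strategy logic: truthful bidding weakly beats any alternative.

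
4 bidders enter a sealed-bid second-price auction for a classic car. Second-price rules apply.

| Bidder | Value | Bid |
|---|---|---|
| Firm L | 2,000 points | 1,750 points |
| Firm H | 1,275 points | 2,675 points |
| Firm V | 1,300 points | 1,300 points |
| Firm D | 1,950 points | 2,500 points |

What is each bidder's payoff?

Firm L 0 points, Firm H -1,225 points, Firm V 0 points, Firm D 0 points.

Sorted high to low: Firm H 2,675 points > Firm D 2,500 points > Firm L 1,750 points > Firm V 1,300 points.
Firm H has the top bid and wins; the price is the second-highest bid, 2,500 points.
Firm H's payoff = 1,275 points − 2,500 points = -1,225 points. All other bidders lose, so their payoff is 0.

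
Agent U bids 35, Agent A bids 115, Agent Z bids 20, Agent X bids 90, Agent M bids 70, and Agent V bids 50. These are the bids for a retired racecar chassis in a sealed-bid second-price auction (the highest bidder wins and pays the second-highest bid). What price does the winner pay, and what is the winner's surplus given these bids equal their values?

The winner pays 90 for a surplus of 25.

Bids in descending order: Agent A 115 > Agent X 90 > Agent M 70 > Agent V 50 > Agent U 35 > Agent Z 20.
Agent A is the highest bidder, so Agent A wins.
Under the second-price rule, the price is the second-highest bid: 90.
Surplus = 115 − 90 = 25.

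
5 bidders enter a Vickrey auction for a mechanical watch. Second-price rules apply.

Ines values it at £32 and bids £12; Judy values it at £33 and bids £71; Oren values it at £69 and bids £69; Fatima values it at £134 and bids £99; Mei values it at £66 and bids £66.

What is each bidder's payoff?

Payoffs: Ines £0, Judy £0, Oren £0, Fatima £63, Mei £0.

Ordered from highest: Fatima £99, then Judy £71, then Oren £69, then Mei £66, then Ines £12.
Fatima has the top bid and wins; the price is the second-highest bid, £71.
Fatima's payoff = £134 − £71 = £63. All other bidders lose, so their payoff is 0.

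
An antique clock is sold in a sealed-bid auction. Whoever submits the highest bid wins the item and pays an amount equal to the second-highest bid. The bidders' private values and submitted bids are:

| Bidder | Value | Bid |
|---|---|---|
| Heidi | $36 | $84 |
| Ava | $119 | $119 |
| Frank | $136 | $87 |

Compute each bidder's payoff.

Heidi $0, Ava $32, Frank $0.

Ordered from highest: Ava $119, then Frank $87, then Heidi $84.
Ava has the top bid and wins; the price is the second-highest bid, $87.
Ava's payoff = $119 − $87 = $32. All other bidders lose, so their payoff is 0.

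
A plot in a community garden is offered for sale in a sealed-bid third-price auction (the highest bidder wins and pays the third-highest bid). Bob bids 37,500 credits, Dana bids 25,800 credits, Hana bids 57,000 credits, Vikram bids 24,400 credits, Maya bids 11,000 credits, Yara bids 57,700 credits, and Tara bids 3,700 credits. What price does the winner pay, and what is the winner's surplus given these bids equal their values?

Ordered from highest: Yara 57,700 credits, then Hana 57,000 credits, then Bob 37,500 credits, then Dana 25,800 credits, then Vikram 24,400 credits, then Maya 11,000 credits, then Tara 3,700 credits.
Yara is the highest bidder, so Yara wins.
Under the third-price rule, the price is the third-highest bid: 37,500 credits.
Surplus = 57,700 credits − 37,500 credits = 20,200 credits.

The winner pays 37,500 credits for a surplus of 20,200 credits.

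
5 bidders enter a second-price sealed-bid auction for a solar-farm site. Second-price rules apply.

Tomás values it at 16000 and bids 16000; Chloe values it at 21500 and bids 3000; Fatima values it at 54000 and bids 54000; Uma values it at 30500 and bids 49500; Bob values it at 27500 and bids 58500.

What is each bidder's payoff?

Sorted high to low: Bob 58500; Fatima 54000; Uma 49500; Tomás 16000; Chloe 3000.
Bob has the top bid and wins; the price is the second-highest bid, 54000.
Bob's payoff = 27500 − 54000 = -26500. All other bidders lose, so their payoff is 0.

Tomás 0, Chloe 0, Fatima 0, Uma 0, Bob -26500.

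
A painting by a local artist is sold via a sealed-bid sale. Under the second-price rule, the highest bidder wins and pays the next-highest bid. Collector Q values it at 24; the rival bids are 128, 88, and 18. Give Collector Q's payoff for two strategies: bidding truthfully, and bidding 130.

Truthful: 0; alternative: -104.

The highest competing bid is 128.
Bidding truthfully at 24: the top bid is 128 (a rival), so Collector Q loses. Payoff = 0.
Bidding 130: Collector Q has the top bid, wins, and pays the second-highest bid 128. Payoff = 24 − 128 = -104.
Deviating from a truthful bid can only lose payoff in a second-price auction — never gain.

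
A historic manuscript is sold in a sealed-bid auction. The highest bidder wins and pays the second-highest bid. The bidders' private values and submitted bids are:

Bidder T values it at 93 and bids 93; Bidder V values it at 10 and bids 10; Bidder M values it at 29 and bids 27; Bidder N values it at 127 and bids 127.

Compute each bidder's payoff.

Payoffs: Bidder T 0, Bidder V 0, Bidder M 0, Bidder N 34.

Ordered from highest: Bidder N 127, then Bidder T 93, then Bidder M 27, then Bidder V 10.
Bidder N has the top bid and wins; the price is the second-highest bid, 93.
Bidder N's payoff = 127 − 93 = 34. All other bidders lose, so their payoff is 0.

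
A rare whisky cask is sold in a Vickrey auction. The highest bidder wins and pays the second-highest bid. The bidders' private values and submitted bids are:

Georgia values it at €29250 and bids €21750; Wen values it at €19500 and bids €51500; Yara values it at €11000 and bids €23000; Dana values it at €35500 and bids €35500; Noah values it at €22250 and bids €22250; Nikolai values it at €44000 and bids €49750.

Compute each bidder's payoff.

Sorted high to low: Wen €51500 > Nikolai €49750 > Dana €35500 > Yara €23000 > Noah €22250 > Georgia €21750.
Wen has the top bid and wins; the price is the second-highest bid, €49750.
Wen's payoff = €19500 − €49750 = -€30250. All other bidders lose, so their payoff is 0.

Georgia €0, Wen -€30250, Yara €0, Dana €0, Noah €0, Nikolai €0.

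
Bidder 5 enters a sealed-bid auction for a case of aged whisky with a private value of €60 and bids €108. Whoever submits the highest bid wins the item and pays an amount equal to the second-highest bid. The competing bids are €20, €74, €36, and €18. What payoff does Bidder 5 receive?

Highest competing bid: €74.
Bidder 5's bid €108 is the highest overall, so Bidder 5 wins and pays the second-highest bid, €74.
Payoff = value − price = €60 − €74 = -€14.
Overbidding won the item at a price above value — truthful bidding would have avoided this loss.

The bidder's payoff: -€14.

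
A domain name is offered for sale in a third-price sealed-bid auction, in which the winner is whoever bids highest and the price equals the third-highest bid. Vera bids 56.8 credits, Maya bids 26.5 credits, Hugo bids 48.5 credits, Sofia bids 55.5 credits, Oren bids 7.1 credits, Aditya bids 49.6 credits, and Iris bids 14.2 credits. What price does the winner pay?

Price paid: 49.6 credits.

Bids in descending order: Vera 56.8 credits, then Sofia 55.5 credits, then Aditya 49.6 credits, then Hugo 48.5 credits, then Maya 26.5 credits, then Iris 14.2 credits, then Oren 7.1 credits.
Vera is the highest bidder, so Vera wins.
Under the third-price rule, the price is the third-highest bid: 49.6 credits.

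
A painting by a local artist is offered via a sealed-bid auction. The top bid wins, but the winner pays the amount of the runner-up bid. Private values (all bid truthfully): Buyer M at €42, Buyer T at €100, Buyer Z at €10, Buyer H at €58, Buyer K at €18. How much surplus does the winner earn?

€42

Sorted high to low: Buyer T €100 > Buyer H €58 > Buyer M €42 > Buyer K €18 > Buyer Z €10.
Buyer T wins with the top bid and pays the second-highest, €58.
Surplus = €100 − €58 = €42.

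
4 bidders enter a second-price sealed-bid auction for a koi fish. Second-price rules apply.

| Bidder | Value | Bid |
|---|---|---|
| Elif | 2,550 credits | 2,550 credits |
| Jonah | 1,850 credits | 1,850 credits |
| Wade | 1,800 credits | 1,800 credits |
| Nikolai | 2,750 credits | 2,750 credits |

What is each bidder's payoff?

Payoffs: Elif 0 credits, Jonah 0 credits, Wade 0 credits, Nikolai 200 credits.

Ranking the bids: Nikolai 2,750 credits; Elif 2,550 credits; Jonah 1,850 credits; Wade 1,800 credits.
Nikolai has the top bid and wins; the price is the second-highest bid, 2,550 credits.
Nikolai's payoff = 2,750 credits − 2,550 credits = 200 credits. All other bidders lose, so their payoff is 0.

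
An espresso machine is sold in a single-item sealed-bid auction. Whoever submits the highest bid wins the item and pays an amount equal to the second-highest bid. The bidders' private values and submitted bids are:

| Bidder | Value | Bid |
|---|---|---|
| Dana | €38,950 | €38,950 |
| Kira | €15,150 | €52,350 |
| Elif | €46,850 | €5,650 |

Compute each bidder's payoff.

Dana €0, Kira -€23,800, Elif €0.

Ordered from highest: Kira €52,350, then Dana €38,950, then Elif €5,650.
Kira has the top bid and wins; the price is the second-highest bid, €38,950.
Kira's payoff = €15,150 − €38,950 = -€23,800. All other bidders lose, so their payoff is 0.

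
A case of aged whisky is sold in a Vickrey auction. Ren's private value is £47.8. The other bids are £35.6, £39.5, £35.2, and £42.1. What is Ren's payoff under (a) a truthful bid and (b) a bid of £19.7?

The highest competing bid is £42.1.
Bidding truthfully at £47.8: Ren has the top bid, wins, and pays the second-highest bid £42.1. Payoff = £47.8 − £42.1 = £5.7.
Bidding £19.7: the top bid is £42.1 (a rival), so Ren loses. Payoff = £0.0.

Truthful: £5.7; alternative: £0.0.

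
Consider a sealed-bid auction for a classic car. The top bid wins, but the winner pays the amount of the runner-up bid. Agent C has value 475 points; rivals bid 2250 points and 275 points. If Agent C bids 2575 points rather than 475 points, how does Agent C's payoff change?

Payoff change: -1775 points.

The highest competing bid is 2250 points.
Bidding truthfully at 475 points: the top bid is 2250 points (a rival), so Agent C loses. Payoff = 0 points.
Bidding 2575 points: Agent C has the top bid, wins, and pays the second-highest bid 2250 points. Payoff = 475 points − 2250 points = -1775 points.
Change = -1775 points − 0 points = -1775 points.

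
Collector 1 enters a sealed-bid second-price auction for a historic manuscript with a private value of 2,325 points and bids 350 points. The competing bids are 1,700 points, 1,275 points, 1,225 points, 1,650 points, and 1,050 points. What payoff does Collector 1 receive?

Payoff = 0 points.

Highest competing bid: 1,700 points.
Collector 1's bid 350 points is not the highest, so Collector 1 loses, pays nothing, and earns zero payoff.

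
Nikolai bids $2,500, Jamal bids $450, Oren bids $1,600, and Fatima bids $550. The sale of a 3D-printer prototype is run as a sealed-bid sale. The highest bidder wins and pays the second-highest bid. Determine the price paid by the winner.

The winner pays $1,600.

Sorted high to low: Nikolai $2,500, then Oren $1,600, then Fatima $550, then Jamal $450.
Nikolai has the highest bid, so Nikolai wins.
The second-highest bid is $1,600, so that is what Nikolai pays.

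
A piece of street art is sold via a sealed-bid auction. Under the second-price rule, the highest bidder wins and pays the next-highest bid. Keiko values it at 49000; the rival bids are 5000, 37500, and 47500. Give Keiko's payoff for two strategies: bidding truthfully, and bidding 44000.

The highest competing bid is 47500.
Bidding truthfully at 49000: Keiko has the top bid, wins, and pays the second-highest bid 47500. Payoff = 49000 − 47500 = 1500.
Bidding 44000: the top bid is 47500 (a rival), so Keiko loses. Payoff = 0.
Deviating from a truthful bid can only lose payoff in a second-price auction — never gain.

(a) 1500  (b) 0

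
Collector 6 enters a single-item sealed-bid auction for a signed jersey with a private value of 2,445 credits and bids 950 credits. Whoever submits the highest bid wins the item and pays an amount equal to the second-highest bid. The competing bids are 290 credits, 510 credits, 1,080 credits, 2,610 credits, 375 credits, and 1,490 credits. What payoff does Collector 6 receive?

Highest competing bid: 2,610 credits.
Collector 6's bid 950 credits is not the highest, so Collector 6 loses, pays nothing, and earns zero payoff.

The bidder's payoff: 0 credits.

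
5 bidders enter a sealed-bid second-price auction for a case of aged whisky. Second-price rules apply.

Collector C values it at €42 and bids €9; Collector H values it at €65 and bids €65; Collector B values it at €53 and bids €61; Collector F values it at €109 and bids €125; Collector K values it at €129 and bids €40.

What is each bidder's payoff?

Payoffs: Collector C €0, Collector H €0, Collector B €0, Collector F €44, Collector K €0.

Ranking the bids: Collector F €125; Collector H €65; Collector B €61; Collector K €40; Collector C €9.
Collector F has the top bid and wins; the price is the second-highest bid, €65.
Collector F's payoff = €109 − €65 = €44. All other bidders lose, so their payoff is 0.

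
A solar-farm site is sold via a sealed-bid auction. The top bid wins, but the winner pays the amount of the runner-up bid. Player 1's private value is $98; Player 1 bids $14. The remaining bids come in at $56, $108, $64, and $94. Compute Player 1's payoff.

The bidder's payoff: $0.

Highest competing bid: $108.
Player 1's bid $14 is not the highest, so Player 1 loses, pays nothing, and earns zero payoff.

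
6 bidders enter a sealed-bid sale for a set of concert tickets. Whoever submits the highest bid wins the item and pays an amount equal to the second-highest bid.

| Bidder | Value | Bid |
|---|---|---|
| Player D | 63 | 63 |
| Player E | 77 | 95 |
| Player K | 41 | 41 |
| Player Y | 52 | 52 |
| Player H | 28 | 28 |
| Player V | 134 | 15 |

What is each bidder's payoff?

Player D 0, Player E 14, Player K 0, Player Y 0, Player H 0, Player V 0.

Sorted high to low: Player E 95 > Player D 63 > Player Y 52 > Player K 41 > Player H 28 > Player V 15.
Player E has the top bid and wins; the price is the second-highest bid, 63.
Player E's payoff = 77 − 63 = 14. All other bidders lose, so their payoff is 0.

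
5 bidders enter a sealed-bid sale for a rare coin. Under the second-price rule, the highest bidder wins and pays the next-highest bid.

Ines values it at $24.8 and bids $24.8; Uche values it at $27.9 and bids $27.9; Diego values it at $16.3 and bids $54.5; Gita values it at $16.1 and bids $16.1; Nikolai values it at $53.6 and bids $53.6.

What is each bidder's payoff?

Bids in descending order: Diego $54.5 > Nikolai $53.6 > Uche $27.9 > Ines $24.8 > Gita $16.1.
Diego has the top bid and wins; the price is the second-highest bid, $53.6.
Diego's payoff = $16.3 − $53.6 = -$37.3. All other bidders lose, so their payoff is 0.

Ines $0.0, Uche $0.0, Diego -$37.3, Gita $0.0, Nikolai $0.0.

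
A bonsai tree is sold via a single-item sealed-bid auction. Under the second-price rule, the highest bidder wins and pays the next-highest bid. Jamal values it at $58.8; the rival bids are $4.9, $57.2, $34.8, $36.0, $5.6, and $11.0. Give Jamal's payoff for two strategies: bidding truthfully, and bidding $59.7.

(a) $1.6  (b) $1.6

The highest competing bid is $57.2.
Bidding truthfully at $58.8: Jamal has the top bid, wins, and pays the second-highest bid $57.2. Payoff = $58.8 − $57.2 = $1.6.
Bidding $59.7: Jamal has the top bid, wins, and pays the second-highest bid $57.2. Payoff = $58.8 − $57.2 = $1.6.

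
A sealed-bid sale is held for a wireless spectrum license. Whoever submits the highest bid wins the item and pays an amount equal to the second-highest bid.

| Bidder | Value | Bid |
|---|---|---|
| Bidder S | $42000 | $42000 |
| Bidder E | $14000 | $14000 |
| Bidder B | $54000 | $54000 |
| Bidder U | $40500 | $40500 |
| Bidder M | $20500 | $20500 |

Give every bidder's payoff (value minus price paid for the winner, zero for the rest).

Payoffs: Bidder S $0, Bidder E $0, Bidder B $12000, Bidder U $0, Bidder M $0.

Ranking the bids: Bidder B $54000 > Bidder S $42000 > Bidder U $40500 > Bidder M $20500 > Bidder E $14000.
Bidder B has the top bid and wins; the price is the second-highest bid, $42000.
Bidder B's payoff = $54000 − $42000 = $12000. All other bidders lose, so their payoff is 0.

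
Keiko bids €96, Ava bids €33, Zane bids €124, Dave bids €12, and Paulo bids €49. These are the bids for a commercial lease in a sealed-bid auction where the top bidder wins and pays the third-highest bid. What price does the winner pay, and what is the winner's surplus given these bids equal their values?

Ordered from highest: Zane €124; Keiko €96; Paulo €49; Ava €33; Dave €12.
Zane is the highest bidder, so Zane wins.
Under the third-price rule, the price is the third-highest bid: €49.
Surplus = €124 − €49 = €75.

The winner pays €49 for a surplus of €75.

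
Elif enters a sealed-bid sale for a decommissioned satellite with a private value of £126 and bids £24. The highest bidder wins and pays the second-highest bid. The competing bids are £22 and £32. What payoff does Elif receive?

Payoff = £0.

Highest competing bid: £32.
Elif's bid £24 is not the highest, so Elif loses, pays nothing, and earns zero payoff.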